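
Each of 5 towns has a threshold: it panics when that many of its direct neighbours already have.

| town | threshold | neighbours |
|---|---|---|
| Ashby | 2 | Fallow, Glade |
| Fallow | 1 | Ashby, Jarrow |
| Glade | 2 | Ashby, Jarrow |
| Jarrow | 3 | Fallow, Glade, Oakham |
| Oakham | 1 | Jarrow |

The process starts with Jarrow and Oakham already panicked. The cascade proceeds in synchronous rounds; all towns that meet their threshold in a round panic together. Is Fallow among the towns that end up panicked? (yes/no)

Round 1 — Jarrow, Oakham panic (initial).
Round 2 — checking thresholds:
  Fallow: 1 of 2 neighbours ≥ 1, panics.
  Glade: 1 of 2 neighbours < 2, holds.
Round 3 — no new panics; cascade stops.

yes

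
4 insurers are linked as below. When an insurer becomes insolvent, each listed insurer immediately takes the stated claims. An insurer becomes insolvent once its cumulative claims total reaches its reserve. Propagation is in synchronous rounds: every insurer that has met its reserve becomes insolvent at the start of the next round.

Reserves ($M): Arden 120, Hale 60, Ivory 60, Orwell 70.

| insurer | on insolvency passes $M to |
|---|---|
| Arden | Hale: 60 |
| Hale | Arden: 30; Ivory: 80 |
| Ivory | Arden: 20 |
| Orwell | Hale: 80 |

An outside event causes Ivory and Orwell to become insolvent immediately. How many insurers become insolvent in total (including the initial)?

3

Round 1 — Ivory, Orwell become insolvent (initial).
  Arden: +20 → 20 < 120
  Hale: +80 → 80 ≥ 60
Round 2 — Hale becomes insolvent.
  Arden: +30 → 50 < 120
No further insolvencies.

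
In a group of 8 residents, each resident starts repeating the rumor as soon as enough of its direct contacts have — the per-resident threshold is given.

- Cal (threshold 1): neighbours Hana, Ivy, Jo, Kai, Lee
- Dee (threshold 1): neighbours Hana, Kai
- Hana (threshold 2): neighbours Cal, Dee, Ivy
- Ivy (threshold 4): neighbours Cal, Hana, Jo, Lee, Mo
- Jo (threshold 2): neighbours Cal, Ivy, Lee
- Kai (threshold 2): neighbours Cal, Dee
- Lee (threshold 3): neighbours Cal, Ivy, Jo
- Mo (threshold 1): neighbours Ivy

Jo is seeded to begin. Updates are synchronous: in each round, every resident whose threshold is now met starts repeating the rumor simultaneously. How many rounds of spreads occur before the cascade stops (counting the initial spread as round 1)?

Round 1 — Jo starts repeating the rumor (initial).
Round 2 — checking thresholds:
  Cal: 1 of 5 neighbours ≥ 1, starts repeating the rumor.
  Ivy: 1 of 5 neighbours < 4, holds.
  Lee: 1 of 3 neighbours < 3, holds.
Round 3 — no new spreads; cascade stops.

2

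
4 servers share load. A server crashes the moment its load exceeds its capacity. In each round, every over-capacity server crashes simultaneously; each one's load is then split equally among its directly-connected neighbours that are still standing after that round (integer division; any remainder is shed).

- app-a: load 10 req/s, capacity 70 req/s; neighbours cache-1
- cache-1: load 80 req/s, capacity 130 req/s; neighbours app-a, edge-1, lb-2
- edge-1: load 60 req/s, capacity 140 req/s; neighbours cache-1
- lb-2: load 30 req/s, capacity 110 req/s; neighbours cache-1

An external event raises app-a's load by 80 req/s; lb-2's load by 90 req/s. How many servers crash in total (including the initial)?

Round 1 — app-a at 90 > 70; lb-2 at 120 > 110. app-a, lb-2 crash.
  app-a sheds 90 req/s to cache-1: 90 each.
    cache-1: 80+90 = 170 > 130
  lb-2 sheds 120 req/s to cache-1: 120 each.
    cache-1: 170+120 = 290 > 130
Round 2 — cache-1 crashes.
  cache-1 sheds 290 req/s to edge-1: 290 each.
    edge-1: 60+290 = 350 > 140
Round 3 — edge-1 crashes.
  edge-1 sheds 350 req/s: no online neighbours, lost.
No further crashes.

4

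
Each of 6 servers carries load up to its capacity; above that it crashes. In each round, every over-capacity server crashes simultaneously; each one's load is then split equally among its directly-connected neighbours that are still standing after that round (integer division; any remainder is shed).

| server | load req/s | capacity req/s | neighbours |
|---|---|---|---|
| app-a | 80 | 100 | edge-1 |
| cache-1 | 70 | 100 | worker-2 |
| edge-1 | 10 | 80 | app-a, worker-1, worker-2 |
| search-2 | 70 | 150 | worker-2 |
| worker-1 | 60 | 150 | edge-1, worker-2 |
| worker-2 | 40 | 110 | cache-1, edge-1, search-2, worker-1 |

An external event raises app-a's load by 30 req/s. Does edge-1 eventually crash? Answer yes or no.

Round 1 — app-a at 110 > 100. app-a crashes.
  app-a sheds 110 req/s to edge-1: 110 each.
    edge-1: 10+110 = 120 > 80
Round 2 — edge-1 crashes.
  edge-1 sheds 120 req/s to worker-1, worker-2: 60 each.
    worker-1: 60+60 = 120 ≤ 150
    worker-2: 40+60 = 100 ≤ 110
No further crashes.

yes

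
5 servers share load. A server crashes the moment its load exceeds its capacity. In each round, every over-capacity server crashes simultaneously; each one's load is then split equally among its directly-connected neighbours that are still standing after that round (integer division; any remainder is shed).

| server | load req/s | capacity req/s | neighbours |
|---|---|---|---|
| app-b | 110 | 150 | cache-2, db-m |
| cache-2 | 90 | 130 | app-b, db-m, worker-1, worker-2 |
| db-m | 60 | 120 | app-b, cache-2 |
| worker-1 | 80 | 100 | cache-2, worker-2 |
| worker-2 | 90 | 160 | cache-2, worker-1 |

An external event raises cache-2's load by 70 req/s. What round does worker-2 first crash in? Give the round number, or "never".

Round 1 — cache-2 at 160 > 130. cache-2 crashes.
  cache-2 sheds 160 req/s to app-b, db-m, worker-1, worker-2: 40 each.
    app-b: 110+40 = 150 ≤ 150
    db-m: 60+40 = 100 ≤ 120
    worker-1: 80+40 = 120 > 100
    worker-2: 90+40 = 130 ≤ 160
Round 2 — worker-1 crashes.
  worker-1 sheds 120 req/s to worker-2: 120 each.
    worker-2: 130+120 = 250 > 160
Round 3 — worker-2 crashes.
  worker-2 sheds 250 req/s: no online neighbours, lost.
No further crashes.

3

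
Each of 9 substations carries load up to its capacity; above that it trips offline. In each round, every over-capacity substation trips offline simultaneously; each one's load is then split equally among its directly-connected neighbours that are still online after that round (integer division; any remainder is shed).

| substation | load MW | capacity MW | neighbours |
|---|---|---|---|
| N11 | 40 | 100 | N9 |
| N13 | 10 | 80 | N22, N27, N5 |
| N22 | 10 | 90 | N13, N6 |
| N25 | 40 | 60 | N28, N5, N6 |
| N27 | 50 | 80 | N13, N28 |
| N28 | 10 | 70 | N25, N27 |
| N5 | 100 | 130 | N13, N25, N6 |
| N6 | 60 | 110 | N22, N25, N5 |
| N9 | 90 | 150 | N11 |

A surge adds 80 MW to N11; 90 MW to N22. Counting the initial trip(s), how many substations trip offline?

3

Round 1 — N11 at 120 > 100; N22 at 100 > 90. N11, N22 trip offline.
  N11 sheds 120 MW to N9: 120 each.
    N9: 90+120 = 210 > 150
  N22 sheds 100 MW to N13, N6: 50 each.
    N13: 10+50 = 60 ≤ 80
    N6: 60+50 = 110 ≤ 110
Round 2 — N9 trips offline.
  N9 sheds 210 MW: no online neighbours, lost.
No further trips.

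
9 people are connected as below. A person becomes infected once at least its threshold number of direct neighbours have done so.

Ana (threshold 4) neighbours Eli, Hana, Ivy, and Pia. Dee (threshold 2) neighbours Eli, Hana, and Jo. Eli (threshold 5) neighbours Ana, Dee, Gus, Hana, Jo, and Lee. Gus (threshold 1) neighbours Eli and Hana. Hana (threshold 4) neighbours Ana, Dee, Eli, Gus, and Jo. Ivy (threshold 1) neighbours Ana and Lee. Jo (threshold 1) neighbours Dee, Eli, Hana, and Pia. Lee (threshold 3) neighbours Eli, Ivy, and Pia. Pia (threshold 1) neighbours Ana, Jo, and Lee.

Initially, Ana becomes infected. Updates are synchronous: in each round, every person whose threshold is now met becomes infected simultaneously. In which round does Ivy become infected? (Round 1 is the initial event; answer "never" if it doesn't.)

2

Round 1 — Ana becomes infected (initial).
Round 2 — checking thresholds:
  Eli: 1 of 6 neighbours < 5, below threshold.
  Hana: 1 of 5 neighbours < 4, below threshold.
  Ivy: 1 of 2 neighbours ≥ 1, becomes infected.
  Pia: 1 of 3 neighbours ≥ 1, becomes infected.
Round 3 — checking thresholds:
  Eli: 1 of 6 neighbours < 5, below threshold.
  Hana: 1 of 5 neighbours < 4, below threshold.
  Jo: 1 of 4 neighbours ≥ 1, becomes infected.
  Lee: 2 of 3 neighbours < 3, below threshold.
Round 4 — no new infections; cascade stops.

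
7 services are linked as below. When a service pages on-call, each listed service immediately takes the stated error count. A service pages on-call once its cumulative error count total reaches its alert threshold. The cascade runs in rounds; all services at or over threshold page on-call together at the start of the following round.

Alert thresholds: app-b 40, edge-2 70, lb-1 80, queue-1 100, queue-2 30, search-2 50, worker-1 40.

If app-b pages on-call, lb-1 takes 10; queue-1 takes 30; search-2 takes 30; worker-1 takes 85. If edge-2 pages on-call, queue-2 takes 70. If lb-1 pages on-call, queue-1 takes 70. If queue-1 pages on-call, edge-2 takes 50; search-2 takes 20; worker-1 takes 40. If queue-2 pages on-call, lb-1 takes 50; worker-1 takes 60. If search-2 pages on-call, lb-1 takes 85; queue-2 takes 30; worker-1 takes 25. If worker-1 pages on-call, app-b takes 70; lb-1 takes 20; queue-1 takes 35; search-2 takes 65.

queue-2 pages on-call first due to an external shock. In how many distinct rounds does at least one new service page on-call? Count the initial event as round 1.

Round 1 — queue-2 pages on-call (initial).
  lb-1: +50 → 50 < 80
  worker-1: +60 → 60 ≥ 40
Round 2 — worker-1 pages on-call.
  app-b: +70 → 70 ≥ 40
  lb-1: +20 → 70 < 80
  queue-1: +35 → 35 < 100
  search-2: +65 → 65 ≥ 50
Round 3 — app-b, search-2 page on-call.
  lb-1: +10+85 → 165 ≥ 80
  queue-1: +30 → 65 < 100
Round 4 — lb-1 pages on-call.
  queue-1: +70 → 135 ≥ 100
Round 5 — queue-1 pages on-call.
  edge-2: +50 → 50 < 70
No further pages.

5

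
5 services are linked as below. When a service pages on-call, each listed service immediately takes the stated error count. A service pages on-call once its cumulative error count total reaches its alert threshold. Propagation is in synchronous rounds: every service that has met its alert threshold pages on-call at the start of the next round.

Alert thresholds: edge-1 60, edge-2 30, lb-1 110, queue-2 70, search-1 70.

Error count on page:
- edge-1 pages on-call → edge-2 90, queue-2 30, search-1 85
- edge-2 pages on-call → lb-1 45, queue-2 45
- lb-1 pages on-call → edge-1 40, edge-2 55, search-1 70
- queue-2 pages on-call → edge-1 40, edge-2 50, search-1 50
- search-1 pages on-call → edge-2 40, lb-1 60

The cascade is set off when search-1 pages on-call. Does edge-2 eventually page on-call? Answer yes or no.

Round 1 — search-1 pages on-call (initial).
  edge-2: +40 → 40 ≥ 30
  lb-1: +60 → 60 < 110
Round 2 — edge-2 pages on-call.
  lb-1: +45 → 105 < 110
  queue-2: +45 → 45 < 70
No further pages.

yes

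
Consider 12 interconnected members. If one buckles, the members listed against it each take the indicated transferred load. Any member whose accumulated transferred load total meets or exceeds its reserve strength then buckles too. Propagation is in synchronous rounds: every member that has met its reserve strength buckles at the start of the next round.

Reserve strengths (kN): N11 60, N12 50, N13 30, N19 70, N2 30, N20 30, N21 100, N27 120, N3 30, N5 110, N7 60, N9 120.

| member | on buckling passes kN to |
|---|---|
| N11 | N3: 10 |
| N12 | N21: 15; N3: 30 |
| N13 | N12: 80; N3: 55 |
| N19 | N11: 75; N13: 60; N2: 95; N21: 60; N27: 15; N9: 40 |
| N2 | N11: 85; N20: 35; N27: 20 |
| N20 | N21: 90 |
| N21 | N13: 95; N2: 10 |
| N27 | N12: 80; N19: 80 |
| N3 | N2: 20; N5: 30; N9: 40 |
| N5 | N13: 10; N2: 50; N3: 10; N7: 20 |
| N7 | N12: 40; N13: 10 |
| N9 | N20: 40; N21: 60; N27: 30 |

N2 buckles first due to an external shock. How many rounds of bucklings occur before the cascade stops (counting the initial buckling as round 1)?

Round 1 — N2 buckles (initial).
  N11: +85 → 85 ≥ 60
  N20: +35 → 35 ≥ 30
  N27: +20 → 20 < 120
Round 2 — N11, N20 buckle.
  N21: +90 → 90 < 100
  N3: +10 → 10 < 30
No further bucklings.

2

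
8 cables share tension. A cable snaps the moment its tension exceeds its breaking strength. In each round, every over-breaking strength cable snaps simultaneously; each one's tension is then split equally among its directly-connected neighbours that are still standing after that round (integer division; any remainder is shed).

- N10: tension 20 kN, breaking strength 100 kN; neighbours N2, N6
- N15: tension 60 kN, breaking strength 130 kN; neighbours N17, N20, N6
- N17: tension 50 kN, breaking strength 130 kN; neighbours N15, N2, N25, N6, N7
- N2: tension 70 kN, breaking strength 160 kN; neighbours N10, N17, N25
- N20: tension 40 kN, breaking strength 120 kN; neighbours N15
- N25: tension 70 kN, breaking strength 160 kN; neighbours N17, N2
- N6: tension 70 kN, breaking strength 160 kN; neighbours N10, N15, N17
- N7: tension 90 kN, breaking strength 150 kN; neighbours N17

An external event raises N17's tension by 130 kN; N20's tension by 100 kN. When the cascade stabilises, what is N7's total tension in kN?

126

Round 1 — N17 at 180 > 130; N20 at 140 > 120. N17, N20 snap.
  N17 sheds 180 kN to N15, N2, N25, N6, N7: 36 each.
    N15: 60+36 = 96 ≤ 130
    N2: 70+36 = 106 ≤ 160
    N25: 70+36 = 106 ≤ 160
    N6: 70+36 = 106 ≤ 160
    N7: 90+36 = 126 ≤ 150
  N20 sheds 140 kN to N15: 140 each.
    N15: 96+140 = 236 > 130
Round 2 — N15 snaps.
  N15 sheds 236 kN to N6: 236 each.
    N6: 106+236 = 342 > 160
Round 3 — N6 snaps.
  N6 sheds 342 kN to N10: 342 each.
    N10: 20+342 = 362 > 100
Round 4 — N10 snaps.
  N10 sheds 362 kN to N2: 362 each.
    N2: 106+362 = 468 > 160
Round 5 — N2 snaps.
  N2 sheds 468 kN to N25: 468 each.
    N25: 106+468 = 574 > 160
Round 6 — N25 snaps.
  N25 sheds 574 kN: no online neighbours, lost.
No further breaks.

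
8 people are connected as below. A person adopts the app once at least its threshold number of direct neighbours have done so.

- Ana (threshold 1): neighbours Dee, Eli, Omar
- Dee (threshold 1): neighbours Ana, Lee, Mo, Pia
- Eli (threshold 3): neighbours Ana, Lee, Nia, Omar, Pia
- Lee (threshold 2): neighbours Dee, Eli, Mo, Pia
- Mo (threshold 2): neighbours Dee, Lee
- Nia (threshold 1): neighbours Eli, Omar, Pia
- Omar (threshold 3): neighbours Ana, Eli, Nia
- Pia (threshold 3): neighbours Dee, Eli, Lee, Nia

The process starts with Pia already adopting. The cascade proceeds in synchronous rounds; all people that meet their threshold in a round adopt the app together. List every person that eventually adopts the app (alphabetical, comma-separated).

Ana, Dee, Eli, Lee, Mo, Nia, Omar, Pia

Round 1 — Pia adopts the app (initial).
Round 2 — checking thresholds:
  Dee: 1 of 4 neighbours ≥ 1, adopts the app.
  Eli: 1 of 5 neighbours < 3, below threshold.
  Lee: 1 of 4 neighbours < 2, below threshold.
  Nia: 1 of 3 neighbours ≥ 1, adopts the app.
Round 3 — checking thresholds:
  Ana: 1 of 3 neighbours ≥ 1, adopts the app.
  Eli: 2 of 5 neighbours < 3, below threshold.
  Lee: 2 of 4 neighbours ≥ 2, adopts the app.
  Mo: 1 of 2 neighbours < 2, below threshold.
  Omar: 1 of 3 neighbours < 3, below threshold.
Round 4 — checking thresholds:
  Eli: 4 of 5 neighbours ≥ 3, adopts the app.
  Mo: 2 of 2 neighbours ≥ 2, adopts the app.
  Omar: 2 of 3 neighbours < 3, below threshold.
Round 5 — checking thresholds:
  Omar: 3 of 3 neighbours ≥ 3, adopts the app.
Round 6 — no new adoptions; cascade stops.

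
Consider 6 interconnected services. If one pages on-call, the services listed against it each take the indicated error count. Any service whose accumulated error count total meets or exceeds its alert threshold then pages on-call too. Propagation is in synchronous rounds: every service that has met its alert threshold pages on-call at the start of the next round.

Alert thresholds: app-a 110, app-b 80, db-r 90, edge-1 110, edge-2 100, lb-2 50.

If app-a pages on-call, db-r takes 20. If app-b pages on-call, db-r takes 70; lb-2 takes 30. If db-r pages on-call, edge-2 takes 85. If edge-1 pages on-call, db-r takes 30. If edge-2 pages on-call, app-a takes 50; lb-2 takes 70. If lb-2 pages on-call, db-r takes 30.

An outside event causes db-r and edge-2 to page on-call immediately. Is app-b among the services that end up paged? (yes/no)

Round 1 — db-r, edge-2 page on-call (initial).
  app-a: +50 → 50 < 110
  lb-2: +70 → 70 ≥ 50
Round 2 — lb-2 pages on-call.
No further pages.

no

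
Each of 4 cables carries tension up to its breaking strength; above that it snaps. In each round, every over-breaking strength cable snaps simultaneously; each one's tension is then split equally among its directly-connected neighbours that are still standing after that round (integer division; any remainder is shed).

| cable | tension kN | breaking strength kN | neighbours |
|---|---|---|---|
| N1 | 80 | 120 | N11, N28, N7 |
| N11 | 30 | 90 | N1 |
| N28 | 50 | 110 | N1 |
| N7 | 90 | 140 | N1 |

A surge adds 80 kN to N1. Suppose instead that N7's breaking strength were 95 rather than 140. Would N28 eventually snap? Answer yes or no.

no

With N7's breaking strength at 95:
Round 1 — N1 at 160 > 120. N1 snaps.
  N1 sheds 160 kN to N11, N28, N7: 53 each (1 lost).
    N11: 30+53 = 83 ≤ 90
    N28: 50+53 = 103 ≤ 110
    N7: 90+53 = 143 > 95
Round 2 — N7 snaps.
  N7 sheds 143 kN: no online neighbours, lost.
No further breaks.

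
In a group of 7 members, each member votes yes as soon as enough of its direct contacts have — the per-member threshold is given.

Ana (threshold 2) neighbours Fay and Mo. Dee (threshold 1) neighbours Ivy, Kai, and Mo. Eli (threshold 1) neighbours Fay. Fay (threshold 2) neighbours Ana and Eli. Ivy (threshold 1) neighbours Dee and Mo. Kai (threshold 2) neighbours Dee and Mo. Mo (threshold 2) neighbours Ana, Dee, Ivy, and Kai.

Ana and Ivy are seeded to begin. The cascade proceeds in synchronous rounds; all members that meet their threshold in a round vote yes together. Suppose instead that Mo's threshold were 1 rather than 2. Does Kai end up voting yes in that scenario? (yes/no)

With Mo's threshold at 1:
Round 1 — Ana, Ivy vote yes (initial).
Round 2 — checking thresholds:
  Dee: 1 of 3 neighbours ≥ 1, votes yes.
  Fay: 1 of 2 neighbours < 2, holds.
  Mo: 2 of 4 neighbours ≥ 1, votes yes.
Round 3 — checking thresholds:
  Fay: 1 of 2 neighbours < 2, holds.
  Kai: 2 of 2 neighbours ≥ 2, votes yes.
Round 4 — no new yes votes; cascade stops.

yes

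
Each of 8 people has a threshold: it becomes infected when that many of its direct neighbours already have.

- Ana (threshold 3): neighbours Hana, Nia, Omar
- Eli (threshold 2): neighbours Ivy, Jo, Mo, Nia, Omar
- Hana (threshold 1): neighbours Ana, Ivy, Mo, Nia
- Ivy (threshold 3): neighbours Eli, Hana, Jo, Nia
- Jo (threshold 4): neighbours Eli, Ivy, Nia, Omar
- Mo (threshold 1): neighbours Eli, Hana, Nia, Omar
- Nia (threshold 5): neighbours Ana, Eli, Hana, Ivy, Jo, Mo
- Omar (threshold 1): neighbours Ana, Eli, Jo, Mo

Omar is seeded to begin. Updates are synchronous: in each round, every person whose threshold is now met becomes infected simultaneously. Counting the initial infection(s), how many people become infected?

Round 1 — Omar becomes infected (initial).
Round 2 — checking thresholds:
  Ana: 1 of 3 neighbours < 3, not yet.
  Eli: 1 of 5 neighbours < 2, not yet.
  Jo: 1 of 4 neighbours < 4, not yet.
  Mo: 1 of 4 neighbours ≥ 1, becomes infected.
Round 3 — checking thresholds:
  Ana: 1 of 3 neighbours < 3, not yet.
  Eli: 2 of 5 neighbours ≥ 2, becomes infected.
  Hana: 1 of 4 neighbours ≥ 1, becomes infected.
  Jo: 1 of 4 neighbours < 4, not yet.
  Nia: 1 of 6 neighbours < 5, not yet.
Round 4 — no new infections; cascade stops.

4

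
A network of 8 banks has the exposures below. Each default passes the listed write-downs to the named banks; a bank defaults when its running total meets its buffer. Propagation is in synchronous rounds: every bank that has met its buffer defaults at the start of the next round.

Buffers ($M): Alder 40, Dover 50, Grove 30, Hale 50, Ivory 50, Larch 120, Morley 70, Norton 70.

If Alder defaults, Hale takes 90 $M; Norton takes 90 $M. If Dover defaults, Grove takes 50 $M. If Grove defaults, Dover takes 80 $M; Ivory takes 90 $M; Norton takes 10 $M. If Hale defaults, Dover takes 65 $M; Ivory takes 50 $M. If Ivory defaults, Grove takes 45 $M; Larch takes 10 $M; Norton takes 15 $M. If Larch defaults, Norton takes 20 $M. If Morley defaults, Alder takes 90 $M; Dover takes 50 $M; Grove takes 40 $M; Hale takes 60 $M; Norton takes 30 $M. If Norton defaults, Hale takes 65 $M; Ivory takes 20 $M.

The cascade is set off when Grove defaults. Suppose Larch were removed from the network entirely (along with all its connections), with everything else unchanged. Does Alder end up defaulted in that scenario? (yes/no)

With Larch removed:
Round 1 — Grove defaults (initial).
  Dover: +80 → 80 ≥ 50
  Ivory: +90 → 90 ≥ 50
  Norton: +10 → 10 < 70
Round 2 — Dover, Ivory default.
  Norton: +15 → 25 < 70
No further defaults.

no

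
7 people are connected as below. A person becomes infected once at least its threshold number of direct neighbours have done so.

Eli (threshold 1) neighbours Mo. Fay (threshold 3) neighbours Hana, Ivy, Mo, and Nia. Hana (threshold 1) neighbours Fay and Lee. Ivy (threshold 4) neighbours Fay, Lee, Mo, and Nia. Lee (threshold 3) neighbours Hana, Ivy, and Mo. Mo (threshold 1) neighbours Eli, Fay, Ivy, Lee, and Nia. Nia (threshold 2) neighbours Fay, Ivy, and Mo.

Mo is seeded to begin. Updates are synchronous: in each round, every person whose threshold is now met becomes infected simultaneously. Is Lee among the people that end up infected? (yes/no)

no

Round 1 — Mo becomes infected (initial).
Round 2 — checking thresholds:
  Eli: 1 of 1 neighbours ≥ 1, becomes infected.
  Fay: 1 of 4 neighbours < 3, holds.
  Ivy: 1 of 4 neighbours < 4, holds.
  Lee: 1 of 3 neighbours < 3, holds.
  Nia: 1 of 3 neighbours < 2, holds.
Round 3 — no new infections; cascade stops.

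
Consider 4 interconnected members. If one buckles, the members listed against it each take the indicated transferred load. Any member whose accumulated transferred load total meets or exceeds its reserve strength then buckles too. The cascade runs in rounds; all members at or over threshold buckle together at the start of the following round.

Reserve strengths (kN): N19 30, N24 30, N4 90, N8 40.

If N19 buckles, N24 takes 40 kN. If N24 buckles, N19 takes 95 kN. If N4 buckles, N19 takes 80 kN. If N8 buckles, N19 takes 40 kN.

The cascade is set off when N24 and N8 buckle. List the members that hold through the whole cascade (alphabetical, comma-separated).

Round 1 — N24, N8 buckle (initial).
  N19: +95+40 → 135 ≥ 30
Round 2 — N19 buckles.
No further bucklings.

N4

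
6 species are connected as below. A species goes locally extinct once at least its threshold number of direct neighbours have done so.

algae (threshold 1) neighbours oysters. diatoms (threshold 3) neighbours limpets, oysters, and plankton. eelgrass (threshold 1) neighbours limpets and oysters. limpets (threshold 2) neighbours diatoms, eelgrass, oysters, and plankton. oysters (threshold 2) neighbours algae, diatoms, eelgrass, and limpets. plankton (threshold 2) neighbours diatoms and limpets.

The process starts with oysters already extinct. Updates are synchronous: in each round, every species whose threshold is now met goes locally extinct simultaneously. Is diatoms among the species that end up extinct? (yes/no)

no

Round 1 — oysters goes locally extinct (initial).
Round 2 — checking thresholds:
  algae: 1 of 1 neighbours ≥ 1, goes locally extinct.
  diatoms: 1 of 3 neighbours < 3, below threshold.
  eelgrass: 1 of 2 neighbours ≥ 1, goes locally extinct.
  limpets: 1 of 4 neighbours < 2, below threshold.
Round 3 — checking thresholds:
  diatoms: 1 of 3 neighbours < 3, below threshold.
  limpets: 2 of 4 neighbours ≥ 2, goes locally extinct.
Round 4 — no new extinctions; cascade stops.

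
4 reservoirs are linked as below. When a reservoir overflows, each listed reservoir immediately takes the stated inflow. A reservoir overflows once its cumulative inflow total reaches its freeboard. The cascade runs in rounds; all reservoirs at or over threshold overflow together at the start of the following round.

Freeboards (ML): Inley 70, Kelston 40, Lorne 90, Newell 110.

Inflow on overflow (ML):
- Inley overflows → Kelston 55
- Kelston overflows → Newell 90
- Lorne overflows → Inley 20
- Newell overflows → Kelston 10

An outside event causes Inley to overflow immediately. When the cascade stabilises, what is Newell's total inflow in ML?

90

Round 1 — Inley overflows (initial).
  Kelston: +55 → 55 ≥ 40
Round 2 — Kelston overflows.
  Newell: +90 → 90 < 110
No further overflows.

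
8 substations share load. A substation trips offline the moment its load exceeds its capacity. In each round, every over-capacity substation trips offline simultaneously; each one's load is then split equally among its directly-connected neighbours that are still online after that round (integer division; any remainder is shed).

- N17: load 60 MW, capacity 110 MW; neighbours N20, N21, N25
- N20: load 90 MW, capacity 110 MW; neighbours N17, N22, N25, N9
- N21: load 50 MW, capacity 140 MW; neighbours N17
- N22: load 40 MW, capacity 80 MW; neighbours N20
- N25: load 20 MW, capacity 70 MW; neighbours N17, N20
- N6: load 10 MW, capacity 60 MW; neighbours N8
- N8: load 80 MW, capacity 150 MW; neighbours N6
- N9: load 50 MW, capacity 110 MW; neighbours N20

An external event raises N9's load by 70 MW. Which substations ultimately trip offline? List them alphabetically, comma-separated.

N17, N20, N21, N22, N25, N9

Round 1 — N9 at 120 > 110. N9 trips offline.
  N9 sheds 120 MW to N20: 120 each.
    N20: 90+120 = 210 > 110
Round 2 — N20 trips offline.
  N20 sheds 210 MW to N17, N22, N25: 70 each.
    N17: 60+70 = 130 > 110
    N22: 40+70 = 110 > 80
    N25: 20+70 = 90 > 70
Round 3 — N17, N22, N25 trip offline.
  N17 sheds 130 MW to N21: 130 each.
    N21: 50+130 = 180 > 140
  N22 sheds 110 MW: no online neighbours, lost.
  N25 sheds 90 MW: no online neighbours, lost.
Round 4 — N21 trips offline.
  N21 sheds 180 MW: no online neighbours, lost.
No further trips.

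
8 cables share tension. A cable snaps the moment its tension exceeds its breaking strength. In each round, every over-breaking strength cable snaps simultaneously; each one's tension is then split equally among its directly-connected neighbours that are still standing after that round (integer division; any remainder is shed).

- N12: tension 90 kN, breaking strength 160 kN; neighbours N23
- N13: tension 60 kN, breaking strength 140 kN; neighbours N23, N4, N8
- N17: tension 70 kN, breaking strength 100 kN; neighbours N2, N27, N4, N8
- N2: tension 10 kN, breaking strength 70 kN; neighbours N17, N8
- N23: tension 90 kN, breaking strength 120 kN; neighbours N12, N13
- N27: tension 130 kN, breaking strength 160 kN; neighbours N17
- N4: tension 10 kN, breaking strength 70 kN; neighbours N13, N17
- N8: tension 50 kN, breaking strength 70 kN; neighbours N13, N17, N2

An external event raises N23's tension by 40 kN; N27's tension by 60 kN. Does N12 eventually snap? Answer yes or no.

Round 1 — N23 at 130 > 120; N27 at 190 > 160. N23, N27 snap.
  N23 sheds 130 kN to N12, N13: 65 each.
    N12: 90+65 = 155 ≤ 160
    N13: 60+65 = 125 ≤ 140
  N27 sheds 190 kN to N17: 190 each.
    N17: 70+190 = 260 > 100
Round 2 — N17 snaps.
  N17 sheds 260 kN to N2, N4, N8: 86 each (2 lost).
    N2: 10+86 = 96 > 70
    N4: 10+86 = 96 > 70
    N8: 50+86 = 136 > 70
Round 3 — N2, N4, N8 snap.
  N2 sheds 96 kN: no online neighbours, lost.
  N4 sheds 96 kN to N13: 96 each.
    N13: 125+96 = 221 > 140
  N8 sheds 136 kN to N13: 136 each.
    N13: 221+136 = 357 > 140
Round 4 — N13 snaps.
  N13 sheds 357 kN: no online neighbours, lost.
No further breaks.

no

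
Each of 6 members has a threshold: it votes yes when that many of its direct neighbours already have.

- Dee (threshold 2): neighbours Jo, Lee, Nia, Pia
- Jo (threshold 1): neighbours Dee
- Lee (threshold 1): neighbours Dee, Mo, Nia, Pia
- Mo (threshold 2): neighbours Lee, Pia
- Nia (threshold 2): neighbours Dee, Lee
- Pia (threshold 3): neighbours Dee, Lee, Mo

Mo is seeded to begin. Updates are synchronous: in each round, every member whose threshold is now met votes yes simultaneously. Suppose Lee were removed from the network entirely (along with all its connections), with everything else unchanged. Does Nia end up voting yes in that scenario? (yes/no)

With Lee removed:
Round 1 — Mo votes yes (initial).
Round 2 — no new yes votes; cascade stops.

no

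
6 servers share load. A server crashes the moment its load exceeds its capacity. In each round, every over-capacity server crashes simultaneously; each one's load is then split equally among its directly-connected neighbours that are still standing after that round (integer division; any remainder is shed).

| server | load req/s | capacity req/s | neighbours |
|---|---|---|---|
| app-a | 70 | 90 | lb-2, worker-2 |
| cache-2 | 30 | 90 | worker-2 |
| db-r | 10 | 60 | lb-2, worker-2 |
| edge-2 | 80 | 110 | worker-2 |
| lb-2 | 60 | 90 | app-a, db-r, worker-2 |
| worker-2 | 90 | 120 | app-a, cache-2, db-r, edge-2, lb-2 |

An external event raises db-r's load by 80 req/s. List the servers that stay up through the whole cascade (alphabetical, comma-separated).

cache-2

Round 1 — db-r at 90 > 60. db-r crashes.
  db-r sheds 90 req/s to lb-2, worker-2: 45 each.
    lb-2: 60+45 = 105 > 90
    worker-2: 90+45 = 135 > 120
Round 2 — lb-2, worker-2 crash.
  lb-2 sheds 105 req/s to app-a: 105 each.
    app-a: 70+105 = 175 > 90
  worker-2 sheds 135 req/s to app-a, cache-2, edge-2: 45 each.
    app-a: 175+45 = 220 > 90
    cache-2: 30+45 = 75 ≤ 90
    edge-2: 80+45 = 125 > 110
Round 3 — app-a, edge-2 crash.
  app-a sheds 220 req/s: no online neighbours, lost.
  edge-2 sheds 125 req/s: no online neighbours, lost.
No further crashes.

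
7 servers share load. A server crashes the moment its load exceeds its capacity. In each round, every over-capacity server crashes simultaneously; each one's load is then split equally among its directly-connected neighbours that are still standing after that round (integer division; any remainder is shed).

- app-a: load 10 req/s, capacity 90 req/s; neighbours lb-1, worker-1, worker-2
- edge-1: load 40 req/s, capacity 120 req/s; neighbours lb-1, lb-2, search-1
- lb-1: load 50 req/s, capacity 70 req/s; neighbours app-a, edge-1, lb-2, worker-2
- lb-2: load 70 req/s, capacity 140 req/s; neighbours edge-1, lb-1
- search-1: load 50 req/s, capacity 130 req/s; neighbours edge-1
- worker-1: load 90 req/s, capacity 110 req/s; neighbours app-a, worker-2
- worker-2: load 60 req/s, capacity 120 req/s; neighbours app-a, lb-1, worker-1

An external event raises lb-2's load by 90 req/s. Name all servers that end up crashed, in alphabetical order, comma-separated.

Round 1 — lb-2 at 160 > 140. lb-2 crashes.
  lb-2 sheds 160 req/s to edge-1, lb-1: 80 each.
    edge-1: 40+80 = 120 ≤ 120
    lb-1: 50+80 = 130 > 70
Round 2 — lb-1 crashes.
  lb-1 sheds 130 req/s to app-a, edge-1, worker-2: 43 each (1 lost).
    app-a: 10+43 = 53 ≤ 90
    edge-1: 120+43 = 163 > 120
    worker-2: 60+43 = 103 ≤ 120
Round 3 — edge-1 crashes.
  edge-1 sheds 163 req/s to search-1: 163 each.
    search-1: 50+163 = 213 > 130
Round 4 — search-1 crashes.
  search-1 sheds 213 req/s: no online neighbours, lost.
No further crashes.

edge-1, lb-1, lb-2, search-1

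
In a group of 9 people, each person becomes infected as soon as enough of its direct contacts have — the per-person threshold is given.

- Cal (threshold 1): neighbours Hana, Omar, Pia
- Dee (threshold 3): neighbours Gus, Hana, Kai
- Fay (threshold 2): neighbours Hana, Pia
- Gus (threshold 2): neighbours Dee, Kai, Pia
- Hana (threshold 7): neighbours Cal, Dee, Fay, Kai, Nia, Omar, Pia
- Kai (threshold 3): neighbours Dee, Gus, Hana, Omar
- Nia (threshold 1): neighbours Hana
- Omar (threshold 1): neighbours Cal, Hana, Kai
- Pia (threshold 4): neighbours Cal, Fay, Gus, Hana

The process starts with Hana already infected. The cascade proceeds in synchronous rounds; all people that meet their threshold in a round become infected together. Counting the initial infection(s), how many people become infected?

Round 1 — Hana becomes infected (initial).
Round 2 — checking thresholds:
  Cal: 1 of 3 neighbours ≥ 1, becomes infected.
  Dee: 1 of 3 neighbours < 3, not yet.
  Fay: 1 of 2 neighbours < 2, not yet.
  Kai: 1 of 4 neighbours < 3, not yet.
  Nia: 1 of 1 neighbours ≥ 1, becomes infected.
  Omar: 1 of 3 neighbours ≥ 1, becomes infected.
  Pia: 1 of 4 neighbours < 4, not yet.
Round 3 — no new infections; cascade stops.

4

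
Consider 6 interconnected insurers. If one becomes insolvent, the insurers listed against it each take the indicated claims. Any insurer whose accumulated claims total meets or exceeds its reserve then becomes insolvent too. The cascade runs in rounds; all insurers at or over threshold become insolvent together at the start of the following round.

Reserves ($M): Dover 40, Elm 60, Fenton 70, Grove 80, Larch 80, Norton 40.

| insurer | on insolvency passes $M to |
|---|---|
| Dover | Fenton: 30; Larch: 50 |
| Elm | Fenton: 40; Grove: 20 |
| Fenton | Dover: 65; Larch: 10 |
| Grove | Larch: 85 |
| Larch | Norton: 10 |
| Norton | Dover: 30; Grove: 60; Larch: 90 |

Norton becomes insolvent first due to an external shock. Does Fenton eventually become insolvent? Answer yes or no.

Round 1 — Norton becomes insolvent (initial).
  Dover: +30 → 30 < 40
  Grove: +60 → 60 < 80
  Larch: +90 → 90 ≥ 80
Round 2 — Larch becomes insolvent.
No further insolvencies.

no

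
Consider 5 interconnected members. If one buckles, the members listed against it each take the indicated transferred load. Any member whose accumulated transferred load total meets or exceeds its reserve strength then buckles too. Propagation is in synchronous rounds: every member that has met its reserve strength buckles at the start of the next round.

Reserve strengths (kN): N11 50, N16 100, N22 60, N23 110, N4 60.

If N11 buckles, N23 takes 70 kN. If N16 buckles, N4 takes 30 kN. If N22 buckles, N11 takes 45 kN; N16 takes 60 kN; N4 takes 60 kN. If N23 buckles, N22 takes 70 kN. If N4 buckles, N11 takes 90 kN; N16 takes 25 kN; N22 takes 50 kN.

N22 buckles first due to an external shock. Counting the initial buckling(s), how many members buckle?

Round 1 — N22 buckles (initial).
  N11: +45 → 45 < 50
  N16: +60 → 60 < 100
  N4: +60 → 60 ≥ 60
Round 2 — N4 buckles.
  N11: +90 → 135 ≥ 50
  N16: +25 → 85 < 100
Round 3 — N11 buckles.
  N23: +70 → 70 < 110
No further bucklings.

3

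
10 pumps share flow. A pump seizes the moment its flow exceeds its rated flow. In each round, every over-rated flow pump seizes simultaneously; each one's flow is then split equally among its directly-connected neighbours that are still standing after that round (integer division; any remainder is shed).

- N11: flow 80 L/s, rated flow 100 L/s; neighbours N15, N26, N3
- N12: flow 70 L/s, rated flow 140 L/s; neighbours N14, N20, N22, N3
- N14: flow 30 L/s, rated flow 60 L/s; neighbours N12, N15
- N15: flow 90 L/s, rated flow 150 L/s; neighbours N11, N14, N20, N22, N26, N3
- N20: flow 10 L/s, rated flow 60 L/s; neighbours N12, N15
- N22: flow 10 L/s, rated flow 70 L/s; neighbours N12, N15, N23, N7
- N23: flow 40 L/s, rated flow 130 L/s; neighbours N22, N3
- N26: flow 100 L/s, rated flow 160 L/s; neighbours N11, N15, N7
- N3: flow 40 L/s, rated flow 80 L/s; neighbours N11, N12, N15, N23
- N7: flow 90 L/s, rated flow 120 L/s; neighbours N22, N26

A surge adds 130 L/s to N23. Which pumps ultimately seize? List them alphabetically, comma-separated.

N11, N12, N14, N15, N20, N22, N23, N26, N3, N7

Round 1 — N23 at 170 > 130. N23 seizes.
  N23 sheds 170 L/s to N22, N3: 85 each.
    N22: 10+85 = 95 > 70
    N3: 40+85 = 125 > 80
Round 2 — N22, N3 seize.
  N22 sheds 95 L/s to N12, N15, N7: 31 each (2 lost).
    N12: 70+31 = 101 ≤ 140
    N15: 90+31 = 121 ≤ 150
    N7: 90+31 = 121 > 120
  N3 sheds 125 L/s to N11, N12, N15: 41 each (2 lost).
    N11: 80+41 = 121 > 100
    N12: 101+41 = 142 > 140
    N15: 121+41 = 162 > 150
Round 3 — N11, N12, N15, N7 seize.
  N11 sheds 121 L/s to N26: 121 each.
    N26: 100+121 = 221 > 160
  N12 sheds 142 L/s to N14, N20: 71 each.
    N14: 30+71 = 101 > 60
    N20: 10+71 = 81 > 60
  N15 sheds 162 L/s to N14, N20, N26: 54 each.
    N14: 101+54 = 155 > 60
    N20: 81+54 = 135 > 60
    N26: 221+54 = 275 > 160
  N7 sheds 121 L/s to N26: 121 each.
    N26: 275+121 = 396 > 160
Round 4 — N14, N20, N26 seize.
  N14 sheds 155 L/s: no online neighbours, lost.
  N20 sheds 135 L/s: no online neighbours, lost.
  N26 sheds 396 L/s: no online neighbours, lost.
No further seizures.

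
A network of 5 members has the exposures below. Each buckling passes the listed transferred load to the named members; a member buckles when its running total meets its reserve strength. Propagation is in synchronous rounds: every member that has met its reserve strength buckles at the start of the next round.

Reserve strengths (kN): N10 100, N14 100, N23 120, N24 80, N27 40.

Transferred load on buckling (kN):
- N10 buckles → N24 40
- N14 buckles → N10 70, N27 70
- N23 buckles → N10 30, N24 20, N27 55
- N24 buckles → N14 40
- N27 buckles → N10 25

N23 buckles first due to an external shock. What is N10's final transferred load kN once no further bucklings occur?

Round 1 — N23 buckles (initial).
  N10: +30 → 30 < 100
  N24: +20 → 20 < 80
  N27: +55 → 55 ≥ 40
Round 2 — N27 buckles.
  N10: +25 → 55 < 100
No further bucklings.

55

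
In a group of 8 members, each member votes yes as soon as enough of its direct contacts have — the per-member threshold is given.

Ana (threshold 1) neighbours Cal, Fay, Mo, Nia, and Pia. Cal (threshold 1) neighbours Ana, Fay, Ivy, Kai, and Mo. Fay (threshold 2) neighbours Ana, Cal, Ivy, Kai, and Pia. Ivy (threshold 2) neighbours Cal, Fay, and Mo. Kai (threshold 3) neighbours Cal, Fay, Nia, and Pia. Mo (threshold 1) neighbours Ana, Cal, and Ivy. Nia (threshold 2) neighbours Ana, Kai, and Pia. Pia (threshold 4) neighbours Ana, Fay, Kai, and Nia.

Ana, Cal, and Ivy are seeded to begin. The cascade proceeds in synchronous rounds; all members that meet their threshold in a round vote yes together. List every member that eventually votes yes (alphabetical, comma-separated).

Ana, Cal, Fay, Ivy, Mo

Round 1 — Ana, Cal, Ivy vote yes (initial).
Round 2 — checking thresholds:
  Fay: 3 of 5 neighbours ≥ 2, votes yes.
  Kai: 1 of 4 neighbours < 3, holds.
  Mo: 3 of 3 neighbours ≥ 1, votes yes.
  Nia: 1 of 3 neighbours < 2, holds.
  Pia: 1 of 4 neighbours < 4, holds.
Round 3 — no new yes votes; cascade stops.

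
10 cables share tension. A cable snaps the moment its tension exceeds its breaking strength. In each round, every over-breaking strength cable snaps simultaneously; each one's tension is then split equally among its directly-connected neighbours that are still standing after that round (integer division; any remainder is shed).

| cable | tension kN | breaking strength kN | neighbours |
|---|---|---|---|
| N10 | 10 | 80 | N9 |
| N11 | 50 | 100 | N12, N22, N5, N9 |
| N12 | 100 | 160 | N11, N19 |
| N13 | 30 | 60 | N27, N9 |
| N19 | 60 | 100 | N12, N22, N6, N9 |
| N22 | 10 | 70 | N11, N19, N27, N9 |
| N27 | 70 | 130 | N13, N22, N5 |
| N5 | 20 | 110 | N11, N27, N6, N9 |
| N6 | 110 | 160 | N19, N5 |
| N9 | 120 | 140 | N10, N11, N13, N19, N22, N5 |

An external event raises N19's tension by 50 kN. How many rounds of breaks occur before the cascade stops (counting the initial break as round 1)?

2

Round 1 — N19 at 110 > 100. N19 snaps.
  N19 sheds 110 kN to N12, N22, N6, N9: 27 each (2 lost).
    N12: 100+27 = 127 ≤ 160
    N22: 10+27 = 37 ≤ 70
    N6: 110+27 = 137 ≤ 160
    N9: 120+27 = 147 > 140
Round 2 — N9 snaps.
  N9 sheds 147 kN to N10, N11, N13, N22, N5: 29 each (2 lost).
    N10: 10+29 = 39 ≤ 80
    N11: 50+29 = 79 ≤ 100
    N13: 30+29 = 59 ≤ 60
    N22: 37+29 = 66 ≤ 70
    N5: 20+29 = 49 ≤ 110
No further breaks.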